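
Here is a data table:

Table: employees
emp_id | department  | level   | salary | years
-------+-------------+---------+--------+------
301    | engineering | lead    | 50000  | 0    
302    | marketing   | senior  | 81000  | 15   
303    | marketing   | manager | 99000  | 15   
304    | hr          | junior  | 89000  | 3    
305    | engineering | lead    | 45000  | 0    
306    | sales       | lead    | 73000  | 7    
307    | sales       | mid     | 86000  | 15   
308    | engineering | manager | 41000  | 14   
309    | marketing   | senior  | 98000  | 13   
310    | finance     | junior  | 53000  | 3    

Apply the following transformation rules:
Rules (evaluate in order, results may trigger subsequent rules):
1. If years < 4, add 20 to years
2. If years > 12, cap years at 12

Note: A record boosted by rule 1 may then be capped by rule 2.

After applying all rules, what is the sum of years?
115

Step 1: Apply rule 1 to records with years < 4
  - 4 records get bonus of 20
  - Of these, 4 records then exceed 12 and get capped
Step 2: Apply rule 2 to records with years > 12
  - 5 records (original) are capped
Step 3: Calculate final sum = 115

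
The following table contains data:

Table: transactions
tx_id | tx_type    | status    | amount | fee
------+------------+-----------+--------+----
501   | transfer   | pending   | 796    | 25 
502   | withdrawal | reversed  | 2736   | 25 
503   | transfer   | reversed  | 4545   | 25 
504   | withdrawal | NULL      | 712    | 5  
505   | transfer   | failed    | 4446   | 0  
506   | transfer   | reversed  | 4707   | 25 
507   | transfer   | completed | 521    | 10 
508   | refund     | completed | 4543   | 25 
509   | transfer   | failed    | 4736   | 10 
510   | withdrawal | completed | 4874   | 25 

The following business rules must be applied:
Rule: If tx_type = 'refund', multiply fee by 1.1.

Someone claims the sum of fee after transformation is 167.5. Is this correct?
No, the correct result is 177.5.

Step 1: Calculate the correct sum after transformation
Step 2: Apply multiplier 1.1 to records where tx_type = 'refund'
Step 3: Correct result = 177.5
Step 4: Claimed result = 167.5
Step 5: 177.5 ≠ 167.5
Conclusion: The claimed result is incorrect. The correct answer is 177.5.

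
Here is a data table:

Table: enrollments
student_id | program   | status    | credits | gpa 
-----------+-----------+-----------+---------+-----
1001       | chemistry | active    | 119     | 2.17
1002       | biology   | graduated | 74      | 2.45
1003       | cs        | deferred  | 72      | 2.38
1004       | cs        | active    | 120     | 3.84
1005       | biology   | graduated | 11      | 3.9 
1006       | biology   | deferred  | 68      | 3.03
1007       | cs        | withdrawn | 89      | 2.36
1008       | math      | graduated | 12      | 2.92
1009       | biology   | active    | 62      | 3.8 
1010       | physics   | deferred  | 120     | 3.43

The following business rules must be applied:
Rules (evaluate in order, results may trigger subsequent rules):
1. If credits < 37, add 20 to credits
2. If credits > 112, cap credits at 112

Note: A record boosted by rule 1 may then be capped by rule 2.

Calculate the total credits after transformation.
764

Step 1: Apply rule 1 to records with credits < 37
  - 2 records get bonus of 20
  - Of these, 0 records then exceed 112 and get capped
Step 2: Apply rule 2 to records with credits > 112
  - 3 records (original) are capped
Step 3: Calculate final sum = 764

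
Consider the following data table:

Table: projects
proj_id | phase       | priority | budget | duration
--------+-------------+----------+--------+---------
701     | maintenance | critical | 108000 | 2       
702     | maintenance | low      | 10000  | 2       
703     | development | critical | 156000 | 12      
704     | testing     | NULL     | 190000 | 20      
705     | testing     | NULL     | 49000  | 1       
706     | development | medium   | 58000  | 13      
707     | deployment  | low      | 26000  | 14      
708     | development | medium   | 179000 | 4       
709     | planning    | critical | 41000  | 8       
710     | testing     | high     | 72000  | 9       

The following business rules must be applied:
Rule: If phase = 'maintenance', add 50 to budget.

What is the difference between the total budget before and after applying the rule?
100

Step 1: Original sum of budget = 889000
Step 2: 2 records have phase = 'maintenance'
Step 3: Each affected record changes by 50
Step 4: Total change = 2 × 50 = 100
Step 5: New sum = 889000 + 100 = 889100
Step 6: Difference = |889100 - 889000| = 100
        (Sum increased by 100)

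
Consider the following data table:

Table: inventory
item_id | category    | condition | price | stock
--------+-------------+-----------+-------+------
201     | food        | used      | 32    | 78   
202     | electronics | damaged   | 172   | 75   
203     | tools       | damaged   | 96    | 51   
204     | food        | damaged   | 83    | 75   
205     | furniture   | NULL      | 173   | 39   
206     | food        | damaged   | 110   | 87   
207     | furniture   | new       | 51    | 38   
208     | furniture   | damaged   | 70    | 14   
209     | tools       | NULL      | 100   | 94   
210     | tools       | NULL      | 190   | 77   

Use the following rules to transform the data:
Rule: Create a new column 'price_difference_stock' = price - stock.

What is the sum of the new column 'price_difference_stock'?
449

Step 1: For each record, compute price - stock
Example calculations:
  32 - 78 = -46
  172 - 75 = 97
  96 - 51 = 45
  ...
Step 2: Sum all derived values
Step 3: Total = 449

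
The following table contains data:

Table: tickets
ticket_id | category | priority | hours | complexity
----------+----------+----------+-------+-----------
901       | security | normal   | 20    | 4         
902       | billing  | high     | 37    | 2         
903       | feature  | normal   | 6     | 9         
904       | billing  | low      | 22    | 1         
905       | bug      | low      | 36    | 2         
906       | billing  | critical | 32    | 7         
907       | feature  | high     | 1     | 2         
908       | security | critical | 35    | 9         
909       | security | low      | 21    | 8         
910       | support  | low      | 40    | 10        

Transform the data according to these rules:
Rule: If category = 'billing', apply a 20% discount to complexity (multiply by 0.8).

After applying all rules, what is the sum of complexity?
52.0

Step 1: Records with category = 'billing' have total complexity = 10
Step 2: Apply multiplier: 10 × 0.8 = 8.0
Step 3: Other records total: 44
Step 4: Final sum = 8.0 + 44 = 52.0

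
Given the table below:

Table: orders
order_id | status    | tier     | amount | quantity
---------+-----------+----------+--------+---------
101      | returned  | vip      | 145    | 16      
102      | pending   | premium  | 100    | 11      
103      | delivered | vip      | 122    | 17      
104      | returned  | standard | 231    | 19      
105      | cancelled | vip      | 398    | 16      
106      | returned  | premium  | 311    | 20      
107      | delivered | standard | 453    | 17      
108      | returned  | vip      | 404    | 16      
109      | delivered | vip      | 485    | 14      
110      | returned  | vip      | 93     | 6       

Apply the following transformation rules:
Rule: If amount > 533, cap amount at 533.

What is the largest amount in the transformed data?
485

Step 1: Original maximum amount = 485
Step 2: Check cap of 533 against maximum
Step 3: No records exceed the cap (max 485 <= cap 533), so no capping applies
Step 4: Maximum after transformation = 485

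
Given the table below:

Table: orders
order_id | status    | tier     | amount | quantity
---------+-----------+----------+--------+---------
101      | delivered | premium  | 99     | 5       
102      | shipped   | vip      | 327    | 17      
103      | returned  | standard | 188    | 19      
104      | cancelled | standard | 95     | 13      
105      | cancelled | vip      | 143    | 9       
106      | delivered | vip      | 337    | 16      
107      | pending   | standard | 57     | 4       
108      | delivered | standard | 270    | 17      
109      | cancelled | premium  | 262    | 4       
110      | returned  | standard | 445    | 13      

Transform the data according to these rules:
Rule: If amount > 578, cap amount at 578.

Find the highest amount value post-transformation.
445

Step 1: Original maximum amount = 445
Step 2: Check cap of 578 against maximum
Step 3: No records exceed the cap (max 445 <= cap 578), so no capping applies
Step 4: Maximum after transformation = 445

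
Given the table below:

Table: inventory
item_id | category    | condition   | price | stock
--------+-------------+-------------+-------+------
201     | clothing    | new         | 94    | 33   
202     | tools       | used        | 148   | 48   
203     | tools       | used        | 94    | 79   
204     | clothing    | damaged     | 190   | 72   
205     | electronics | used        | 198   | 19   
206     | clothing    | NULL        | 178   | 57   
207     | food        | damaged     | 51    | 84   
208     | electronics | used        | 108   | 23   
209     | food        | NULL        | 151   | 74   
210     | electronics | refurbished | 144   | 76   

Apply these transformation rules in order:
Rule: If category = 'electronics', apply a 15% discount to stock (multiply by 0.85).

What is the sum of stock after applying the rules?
547.3

Step 1: Records with category = 'electronics' have total stock = 118
Step 2: Apply multiplier: 118 × 0.85 = 100.3
Step 3: Other records total: 447
Step 4: Final sum = 100.3 + 447 = 547.3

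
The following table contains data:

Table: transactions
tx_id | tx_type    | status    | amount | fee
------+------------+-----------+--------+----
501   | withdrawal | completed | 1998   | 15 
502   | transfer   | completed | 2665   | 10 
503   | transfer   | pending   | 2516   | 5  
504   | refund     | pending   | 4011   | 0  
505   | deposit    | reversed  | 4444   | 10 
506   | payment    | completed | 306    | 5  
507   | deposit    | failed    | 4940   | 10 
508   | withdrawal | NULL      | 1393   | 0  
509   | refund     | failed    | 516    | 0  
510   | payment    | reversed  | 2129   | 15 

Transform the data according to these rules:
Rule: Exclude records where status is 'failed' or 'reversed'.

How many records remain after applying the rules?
6

Step 1: Count records to exclude
  - 2 (failed) + 2 (reversed) = 4 records
Step 2: Total records: 10
Step 3: Remaining = 10 - 4 = 6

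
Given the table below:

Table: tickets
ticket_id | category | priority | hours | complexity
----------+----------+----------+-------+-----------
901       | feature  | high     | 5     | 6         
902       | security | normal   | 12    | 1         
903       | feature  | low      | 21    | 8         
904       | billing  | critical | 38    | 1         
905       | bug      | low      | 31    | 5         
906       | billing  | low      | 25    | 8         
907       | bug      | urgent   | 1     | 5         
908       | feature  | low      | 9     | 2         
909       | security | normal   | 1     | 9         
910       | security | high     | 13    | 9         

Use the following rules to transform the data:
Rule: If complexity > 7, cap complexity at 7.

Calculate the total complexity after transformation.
48

Step 1: 4 records have complexity > 7
Step 2: These records originally summed to 34
Step 3: After capping: 4 × 7 = 28
Step 4: Unaffected records sum: 20
Step 5: Final sum = 28 + 20 = 48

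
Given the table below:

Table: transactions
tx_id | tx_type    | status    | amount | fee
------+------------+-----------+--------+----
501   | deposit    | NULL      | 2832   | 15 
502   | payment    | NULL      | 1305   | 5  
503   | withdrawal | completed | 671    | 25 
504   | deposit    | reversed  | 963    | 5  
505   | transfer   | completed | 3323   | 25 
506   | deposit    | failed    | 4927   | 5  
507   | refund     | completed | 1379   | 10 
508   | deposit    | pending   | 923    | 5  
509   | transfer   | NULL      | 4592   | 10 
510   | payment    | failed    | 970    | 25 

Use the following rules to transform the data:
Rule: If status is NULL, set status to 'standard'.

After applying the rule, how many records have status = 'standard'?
3

Step 1: Count records where status IS NULL
Step 2: Found 3 records with NULL status
Step 3: These records will have status set to 'standard'
Step 4: Records already having status = 'standard': 0
Step 5: Answer: 3 + 0 = 3 records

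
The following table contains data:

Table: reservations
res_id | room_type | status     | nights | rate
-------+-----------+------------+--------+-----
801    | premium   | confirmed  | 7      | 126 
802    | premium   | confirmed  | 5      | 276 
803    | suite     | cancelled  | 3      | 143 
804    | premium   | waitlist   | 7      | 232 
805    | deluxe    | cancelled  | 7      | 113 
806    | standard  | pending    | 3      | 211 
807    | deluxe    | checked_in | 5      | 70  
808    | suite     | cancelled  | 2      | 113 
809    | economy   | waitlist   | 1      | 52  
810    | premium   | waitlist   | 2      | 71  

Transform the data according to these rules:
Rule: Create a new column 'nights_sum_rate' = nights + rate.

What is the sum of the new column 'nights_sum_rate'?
1449

Step 1: For each record, compute nights + rate
Example calculations:
  7 + 126 = 133
  5 + 276 = 281
  3 + 143 = 146
  ...
Step 2: Sum all derived values
Step 3: Total = 1449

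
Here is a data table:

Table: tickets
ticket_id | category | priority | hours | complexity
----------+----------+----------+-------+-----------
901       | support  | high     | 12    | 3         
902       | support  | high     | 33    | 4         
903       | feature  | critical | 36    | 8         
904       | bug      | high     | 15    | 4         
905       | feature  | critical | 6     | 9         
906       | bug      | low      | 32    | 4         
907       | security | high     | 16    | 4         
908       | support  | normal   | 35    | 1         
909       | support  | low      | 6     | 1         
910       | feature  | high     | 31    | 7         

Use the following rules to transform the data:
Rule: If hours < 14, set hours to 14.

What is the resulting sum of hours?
240

Step 1: 3 records have hours < 14
Step 2: These records originally summed to 24
Step 3: After setting to minimum: 3 × 14 = 42
Step 4: Unaffected records sum: 198
Step 5: Final sum = 42 + 198 = 240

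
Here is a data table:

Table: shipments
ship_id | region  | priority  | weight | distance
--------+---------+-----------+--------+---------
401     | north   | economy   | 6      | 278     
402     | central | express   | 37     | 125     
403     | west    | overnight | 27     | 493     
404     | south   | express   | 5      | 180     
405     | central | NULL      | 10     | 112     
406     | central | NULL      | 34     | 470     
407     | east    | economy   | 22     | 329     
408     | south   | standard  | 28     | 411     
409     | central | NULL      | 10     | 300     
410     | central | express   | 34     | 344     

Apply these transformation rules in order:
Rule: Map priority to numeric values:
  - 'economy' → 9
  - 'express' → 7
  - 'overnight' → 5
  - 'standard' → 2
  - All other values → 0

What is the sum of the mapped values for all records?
46

Step 1: Apply mapping to each record
Step 2: Count by status:
  'economy': 2 records × 9 = 18
  'express': 3 records × 7 = 21
  'overnight': 1 records × 5 = 5
  'standard': 1 records × 2 = 2
Step 3: Sum all mapped values = 46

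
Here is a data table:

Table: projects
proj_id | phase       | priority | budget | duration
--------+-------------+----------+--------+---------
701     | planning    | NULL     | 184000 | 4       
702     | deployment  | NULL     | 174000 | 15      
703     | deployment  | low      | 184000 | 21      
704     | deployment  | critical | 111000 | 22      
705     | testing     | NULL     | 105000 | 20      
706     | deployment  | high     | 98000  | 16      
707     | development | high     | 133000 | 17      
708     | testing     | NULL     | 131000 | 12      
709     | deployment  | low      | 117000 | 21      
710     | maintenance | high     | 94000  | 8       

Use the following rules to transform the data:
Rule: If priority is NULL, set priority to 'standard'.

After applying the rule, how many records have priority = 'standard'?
4

Step 1: Count records where priority IS NULL
Step 2: Found 4 records with NULL priority
Step 3: These records will have priority set to 'standard'
Step 4: Records already having priority = 'standard': 0
Step 5: Answer: 4 + 0 = 4 records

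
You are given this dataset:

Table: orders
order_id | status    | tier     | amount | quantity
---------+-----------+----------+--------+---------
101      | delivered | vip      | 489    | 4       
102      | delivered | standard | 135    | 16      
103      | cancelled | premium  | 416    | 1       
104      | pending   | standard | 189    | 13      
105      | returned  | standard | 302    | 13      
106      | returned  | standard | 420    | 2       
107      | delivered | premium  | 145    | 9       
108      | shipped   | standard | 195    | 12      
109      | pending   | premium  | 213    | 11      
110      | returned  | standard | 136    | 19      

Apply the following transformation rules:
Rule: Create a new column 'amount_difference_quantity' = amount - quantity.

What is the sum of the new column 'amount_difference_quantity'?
2540

Step 1: For each record, compute amount - quantity
Example calculations:
  489 - 4 = 485
  135 - 16 = 119
  416 - 1 = 415
  ...
Step 2: Sum all derived values
Step 3: Total = 2540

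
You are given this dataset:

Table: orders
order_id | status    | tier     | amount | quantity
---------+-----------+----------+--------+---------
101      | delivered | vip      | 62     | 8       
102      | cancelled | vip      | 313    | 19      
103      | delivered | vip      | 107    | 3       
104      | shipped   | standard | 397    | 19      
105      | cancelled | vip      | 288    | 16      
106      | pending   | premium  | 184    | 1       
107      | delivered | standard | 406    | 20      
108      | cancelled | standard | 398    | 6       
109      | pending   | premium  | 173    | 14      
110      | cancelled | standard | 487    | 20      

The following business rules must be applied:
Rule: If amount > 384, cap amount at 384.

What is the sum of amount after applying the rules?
2663

Step 1: 4 records have amount > 384
Step 2: These records originally summed to 1688
Step 3: After capping: 4 × 384 = 1536
Step 4: Unaffected records sum: 1127
Step 5: Final sum = 1536 + 1127 = 2663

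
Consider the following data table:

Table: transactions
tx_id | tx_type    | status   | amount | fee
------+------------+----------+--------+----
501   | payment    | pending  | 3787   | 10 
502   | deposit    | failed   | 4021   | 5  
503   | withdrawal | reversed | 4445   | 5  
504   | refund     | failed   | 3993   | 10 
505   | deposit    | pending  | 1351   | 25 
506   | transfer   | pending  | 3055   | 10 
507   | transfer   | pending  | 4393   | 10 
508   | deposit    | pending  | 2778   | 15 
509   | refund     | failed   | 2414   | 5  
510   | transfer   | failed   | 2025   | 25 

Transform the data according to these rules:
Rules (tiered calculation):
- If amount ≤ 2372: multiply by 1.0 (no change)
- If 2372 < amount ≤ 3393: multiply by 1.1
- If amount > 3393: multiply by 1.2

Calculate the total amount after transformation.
37214.5

Step 1: Tier 1 (amount ≤ 2372): 2 records, sum = 3376 × 1.0 = 3376.0
Step 2: Tier 2 (2372 < amount ≤ 3393): 3 records, sum = 8247 × 1.1 = 9071.7
Step 3: Tier 3 (amount > 3393): 5 records, sum = 20639 × 1.2 = 24766.8
Step 4: Final sum = 3376.0 + 9071.7 + 24766.8 = 37214.5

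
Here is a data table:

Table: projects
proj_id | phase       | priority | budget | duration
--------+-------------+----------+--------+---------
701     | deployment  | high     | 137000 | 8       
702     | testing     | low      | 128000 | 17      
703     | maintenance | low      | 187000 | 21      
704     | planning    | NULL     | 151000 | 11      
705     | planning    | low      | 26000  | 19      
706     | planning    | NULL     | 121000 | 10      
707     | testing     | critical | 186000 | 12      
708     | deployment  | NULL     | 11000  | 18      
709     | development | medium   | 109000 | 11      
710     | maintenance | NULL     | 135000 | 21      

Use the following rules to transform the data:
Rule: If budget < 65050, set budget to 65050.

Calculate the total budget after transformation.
1284100

Step 1: 2 records have budget < 65050
Step 2: These records originally summed to 37000
Step 3: After setting to minimum: 2 × 65050 = 130100
Step 4: Unaffected records sum: 1154000
Step 5: Final sum = 130100 + 1154000 = 1284100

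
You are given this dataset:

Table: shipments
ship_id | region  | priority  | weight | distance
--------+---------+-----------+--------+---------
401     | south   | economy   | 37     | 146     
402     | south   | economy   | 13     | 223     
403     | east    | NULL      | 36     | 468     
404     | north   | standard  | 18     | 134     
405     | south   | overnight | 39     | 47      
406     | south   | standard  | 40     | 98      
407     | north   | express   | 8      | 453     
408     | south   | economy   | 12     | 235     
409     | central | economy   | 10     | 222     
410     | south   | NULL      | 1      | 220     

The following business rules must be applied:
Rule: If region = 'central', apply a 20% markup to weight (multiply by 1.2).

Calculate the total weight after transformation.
216.0

Step 1: Records with region = 'central' have total weight = 10
Step 2: Apply multiplier: 10 × 1.2 = 12.0
Step 3: Other records total: 204
Step 4: Final sum = 12.0 + 204 = 216.0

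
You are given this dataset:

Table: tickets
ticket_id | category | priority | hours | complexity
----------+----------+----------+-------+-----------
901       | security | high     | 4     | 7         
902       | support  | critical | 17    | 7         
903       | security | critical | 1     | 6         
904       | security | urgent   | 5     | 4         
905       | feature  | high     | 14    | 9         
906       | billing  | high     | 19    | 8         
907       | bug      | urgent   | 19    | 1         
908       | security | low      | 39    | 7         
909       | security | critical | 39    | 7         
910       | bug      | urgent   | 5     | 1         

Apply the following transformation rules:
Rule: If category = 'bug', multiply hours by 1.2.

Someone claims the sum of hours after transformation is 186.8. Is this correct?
No, the correct result is 166.8.

Step 1: Calculate the correct sum after transformation
Step 2: Apply multiplier 1.2 to records where category = 'bug'
Step 3: Correct result = 166.8
Step 4: Claimed result = 186.8
Step 5: 166.8 ≠ 186.8
Conclusion: The claimed result is incorrect. The correct answer is 166.8.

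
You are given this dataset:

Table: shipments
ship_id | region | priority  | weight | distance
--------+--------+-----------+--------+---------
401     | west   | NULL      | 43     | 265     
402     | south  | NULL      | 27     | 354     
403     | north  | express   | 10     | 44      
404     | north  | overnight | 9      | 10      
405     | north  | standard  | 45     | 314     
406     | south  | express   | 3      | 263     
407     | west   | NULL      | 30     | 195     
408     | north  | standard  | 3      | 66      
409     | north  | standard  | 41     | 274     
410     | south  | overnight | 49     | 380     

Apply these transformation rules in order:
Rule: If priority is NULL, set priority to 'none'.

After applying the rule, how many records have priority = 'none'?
3

Step 1: Count records where priority IS NULL
Step 2: Found 3 records with NULL priority
Step 3: These records will have priority set to 'none'
Step 4: Records already having priority = 'none': 0
Step 5: Answer: 3 + 0 = 3 records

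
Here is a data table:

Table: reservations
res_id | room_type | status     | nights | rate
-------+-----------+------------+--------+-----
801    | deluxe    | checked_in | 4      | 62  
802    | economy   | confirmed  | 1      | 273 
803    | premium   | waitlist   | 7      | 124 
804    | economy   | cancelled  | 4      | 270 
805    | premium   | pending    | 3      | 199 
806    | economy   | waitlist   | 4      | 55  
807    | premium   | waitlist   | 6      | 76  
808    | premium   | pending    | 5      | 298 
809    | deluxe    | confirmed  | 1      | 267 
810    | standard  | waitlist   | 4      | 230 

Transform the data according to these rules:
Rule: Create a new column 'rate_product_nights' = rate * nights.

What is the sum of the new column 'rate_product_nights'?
6419

Step 1: For each record, compute rate * nights
Example calculations:
  62 * 4 = 248
  273 * 1 = 273
  124 * 7 = 868
  ...
Step 2: Sum all derived values
Step 3: Total = 6419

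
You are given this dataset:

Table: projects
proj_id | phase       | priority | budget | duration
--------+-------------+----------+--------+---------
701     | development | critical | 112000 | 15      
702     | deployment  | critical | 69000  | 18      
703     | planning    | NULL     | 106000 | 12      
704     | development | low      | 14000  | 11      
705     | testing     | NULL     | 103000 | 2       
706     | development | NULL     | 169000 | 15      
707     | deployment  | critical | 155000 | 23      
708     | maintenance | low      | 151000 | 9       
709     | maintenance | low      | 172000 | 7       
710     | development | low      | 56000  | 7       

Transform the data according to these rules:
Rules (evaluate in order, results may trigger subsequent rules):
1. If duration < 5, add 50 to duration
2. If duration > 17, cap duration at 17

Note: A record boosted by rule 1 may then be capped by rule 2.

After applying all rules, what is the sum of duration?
127

Step 1: Apply rule 1 to records with duration < 5
  - 1 records get bonus of 50
  - Of these, 1 records then exceed 17 and get capped
Step 2: Apply rule 2 to records with duration > 17
  - 2 records (original) are capped
Step 3: Calculate final sum = 127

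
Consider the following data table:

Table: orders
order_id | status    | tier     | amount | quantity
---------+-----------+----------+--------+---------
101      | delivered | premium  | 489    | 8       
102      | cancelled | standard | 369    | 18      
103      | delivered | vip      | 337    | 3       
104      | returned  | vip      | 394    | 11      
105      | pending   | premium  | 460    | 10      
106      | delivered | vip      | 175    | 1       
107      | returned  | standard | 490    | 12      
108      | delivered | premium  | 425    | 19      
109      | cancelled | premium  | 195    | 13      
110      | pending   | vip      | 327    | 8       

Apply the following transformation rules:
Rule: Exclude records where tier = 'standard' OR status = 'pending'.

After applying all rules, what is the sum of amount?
2015

Step 1: Find records where tier = 'standard' OR status = 'pending'
Step 2: 4 records match, summing to 1646
Step 3: Original sum: 3661
Step 4: Remaining sum = 3661 - 1646 = 2015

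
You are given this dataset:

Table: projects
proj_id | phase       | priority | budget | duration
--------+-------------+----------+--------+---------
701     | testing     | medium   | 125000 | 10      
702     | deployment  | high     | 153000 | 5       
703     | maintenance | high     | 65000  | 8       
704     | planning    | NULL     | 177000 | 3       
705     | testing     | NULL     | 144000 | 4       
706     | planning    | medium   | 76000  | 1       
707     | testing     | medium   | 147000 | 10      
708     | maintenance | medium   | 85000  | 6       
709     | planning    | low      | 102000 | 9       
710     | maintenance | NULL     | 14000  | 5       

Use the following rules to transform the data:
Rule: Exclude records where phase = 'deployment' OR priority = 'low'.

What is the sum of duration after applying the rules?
47

Step 1: Find records where phase = 'deployment' OR priority = 'low'
Step 2: 2 records match, summing to 14
Step 3: Original sum: 61
Step 4: Remaining sum = 61 - 14 = 47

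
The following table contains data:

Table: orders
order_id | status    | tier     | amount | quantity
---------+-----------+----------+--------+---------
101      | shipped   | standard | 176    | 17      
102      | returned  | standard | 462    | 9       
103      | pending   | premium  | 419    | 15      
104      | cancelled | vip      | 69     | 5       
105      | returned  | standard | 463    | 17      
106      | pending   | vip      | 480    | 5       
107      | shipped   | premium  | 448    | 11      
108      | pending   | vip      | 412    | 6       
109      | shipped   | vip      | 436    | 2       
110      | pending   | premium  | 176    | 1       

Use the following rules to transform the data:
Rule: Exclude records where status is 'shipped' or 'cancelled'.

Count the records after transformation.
6

Step 1: Count records to exclude
  - 3 (shipped) + 1 (cancelled) = 4 records
Step 2: Total records: 10
Step 3: Remaining = 10 - 4 = 6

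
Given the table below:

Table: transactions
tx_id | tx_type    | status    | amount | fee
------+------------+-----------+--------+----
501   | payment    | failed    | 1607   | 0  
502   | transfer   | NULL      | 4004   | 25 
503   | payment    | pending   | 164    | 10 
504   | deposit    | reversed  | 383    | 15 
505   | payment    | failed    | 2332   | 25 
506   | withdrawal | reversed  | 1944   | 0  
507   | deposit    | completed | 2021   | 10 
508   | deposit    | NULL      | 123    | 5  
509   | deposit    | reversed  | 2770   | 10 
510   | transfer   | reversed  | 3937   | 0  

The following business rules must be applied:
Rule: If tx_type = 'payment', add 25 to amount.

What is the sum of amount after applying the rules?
19360

Step 1: Count records where tx_type = 'payment': 3
Step 2: Total bonus added: 3 × 25 = 75
Step 3: Original sum of amount: 19285
Step 4: Final sum = 19285 + 75 = 19360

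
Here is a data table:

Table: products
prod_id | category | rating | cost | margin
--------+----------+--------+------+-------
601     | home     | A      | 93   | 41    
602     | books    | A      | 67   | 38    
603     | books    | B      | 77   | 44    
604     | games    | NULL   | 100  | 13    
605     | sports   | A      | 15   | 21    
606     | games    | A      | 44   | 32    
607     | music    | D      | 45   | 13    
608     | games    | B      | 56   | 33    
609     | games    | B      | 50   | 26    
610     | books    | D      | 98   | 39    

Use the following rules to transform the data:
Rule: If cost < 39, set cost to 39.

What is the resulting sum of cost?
669

Step 1: 1 records have cost < 39
Step 2: These records originally summed to 15
Step 3: After setting to minimum: 1 × 39 = 39
Step 4: Unaffected records sum: 630
Step 5: Final sum = 39 + 630 = 669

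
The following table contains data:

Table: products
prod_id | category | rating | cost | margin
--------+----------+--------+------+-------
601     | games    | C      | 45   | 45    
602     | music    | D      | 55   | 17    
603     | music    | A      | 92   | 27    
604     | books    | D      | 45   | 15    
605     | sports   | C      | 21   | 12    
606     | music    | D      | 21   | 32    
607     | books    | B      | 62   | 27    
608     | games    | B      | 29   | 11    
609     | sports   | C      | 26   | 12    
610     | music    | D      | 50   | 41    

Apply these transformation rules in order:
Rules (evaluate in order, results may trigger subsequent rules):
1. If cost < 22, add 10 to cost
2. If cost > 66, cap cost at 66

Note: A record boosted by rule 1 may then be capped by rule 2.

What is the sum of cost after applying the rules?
440

Step 1: Apply rule 1 to records with cost < 22
  - 2 records get bonus of 10
  - Of these, 0 records then exceed 66 and get capped
Step 2: Apply rule 2 to records with cost > 66
  - 1 records (original) are capped
Step 3: Calculate final sum = 440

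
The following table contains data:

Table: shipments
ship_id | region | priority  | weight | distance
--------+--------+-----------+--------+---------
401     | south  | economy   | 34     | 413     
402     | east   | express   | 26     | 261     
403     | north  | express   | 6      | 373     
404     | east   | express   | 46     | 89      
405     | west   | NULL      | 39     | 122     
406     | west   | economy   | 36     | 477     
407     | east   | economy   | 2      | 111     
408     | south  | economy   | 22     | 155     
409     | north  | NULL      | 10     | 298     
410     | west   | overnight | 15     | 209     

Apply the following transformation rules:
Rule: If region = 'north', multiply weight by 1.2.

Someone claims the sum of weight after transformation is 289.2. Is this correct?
No, the correct result is 239.2.

Step 1: Calculate the correct sum after transformation
Step 2: Apply multiplier 1.2 to records where region = 'north'
Step 3: Correct result = 239.2
Step 4: Claimed result = 289.2
Step 5: 239.2 ≠ 289.2
Conclusion: The claimed result is incorrect. The correct answer is 239.2.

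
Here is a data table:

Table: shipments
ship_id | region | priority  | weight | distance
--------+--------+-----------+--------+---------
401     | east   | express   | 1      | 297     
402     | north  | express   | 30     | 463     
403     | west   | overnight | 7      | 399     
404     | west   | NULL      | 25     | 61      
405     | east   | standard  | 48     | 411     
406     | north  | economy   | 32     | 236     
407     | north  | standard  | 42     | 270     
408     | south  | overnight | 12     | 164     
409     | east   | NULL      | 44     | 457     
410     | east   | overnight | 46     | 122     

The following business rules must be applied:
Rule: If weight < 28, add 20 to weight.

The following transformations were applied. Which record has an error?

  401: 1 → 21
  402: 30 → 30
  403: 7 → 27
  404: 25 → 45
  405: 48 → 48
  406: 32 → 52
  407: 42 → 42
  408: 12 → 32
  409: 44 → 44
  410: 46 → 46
Record 406 has an error. The correct transformed value should be 32, not 52.

Step 1: Check each record against the rule
Step 2: Record 406 has weight = 32
Step 3: Since 32 >= 28, the bonus should not have been applied
Step 4: Correct value = 32, but claimed value = 52
Conclusion: Record 406 has the error.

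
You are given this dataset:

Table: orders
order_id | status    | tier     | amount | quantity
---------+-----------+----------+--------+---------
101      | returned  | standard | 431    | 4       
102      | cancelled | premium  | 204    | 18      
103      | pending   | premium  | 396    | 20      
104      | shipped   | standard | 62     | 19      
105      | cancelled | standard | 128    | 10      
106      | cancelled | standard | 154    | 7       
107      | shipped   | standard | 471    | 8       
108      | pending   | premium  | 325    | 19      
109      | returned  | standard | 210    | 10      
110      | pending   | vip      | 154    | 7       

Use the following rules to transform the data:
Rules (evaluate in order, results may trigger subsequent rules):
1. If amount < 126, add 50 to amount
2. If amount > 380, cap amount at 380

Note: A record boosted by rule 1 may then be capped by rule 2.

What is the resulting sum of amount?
2427

Step 1: Apply rule 1 to records with amount < 126
  - 1 records get bonus of 50
  - Of these, 0 records then exceed 380 and get capped
Step 2: Apply rule 2 to records with amount > 380
  - 3 records (original) are capped
Step 3: Calculate final sum = 2427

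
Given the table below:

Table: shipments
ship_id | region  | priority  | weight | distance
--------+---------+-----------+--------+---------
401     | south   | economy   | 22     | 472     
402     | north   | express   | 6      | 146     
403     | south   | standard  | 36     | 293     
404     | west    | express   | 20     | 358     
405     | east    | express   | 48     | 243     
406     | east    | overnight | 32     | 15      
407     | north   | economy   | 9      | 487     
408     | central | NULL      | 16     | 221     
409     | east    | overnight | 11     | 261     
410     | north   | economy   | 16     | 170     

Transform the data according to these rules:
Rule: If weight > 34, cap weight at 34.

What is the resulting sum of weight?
200

Step 1: 2 records have weight > 34
Step 2: These records originally summed to 84
Step 3: After capping: 2 × 34 = 68
Step 4: Unaffected records sum: 132
Step 5: Final sum = 68 + 132 = 200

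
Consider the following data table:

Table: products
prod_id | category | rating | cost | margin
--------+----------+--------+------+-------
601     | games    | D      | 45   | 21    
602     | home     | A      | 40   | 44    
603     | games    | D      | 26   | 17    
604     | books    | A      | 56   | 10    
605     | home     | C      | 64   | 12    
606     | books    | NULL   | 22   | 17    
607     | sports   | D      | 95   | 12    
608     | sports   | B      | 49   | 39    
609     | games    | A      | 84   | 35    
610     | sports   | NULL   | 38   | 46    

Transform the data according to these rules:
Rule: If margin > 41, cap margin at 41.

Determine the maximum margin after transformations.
41

Step 1: Original maximum margin = 46
Step 2: Apply cap at 41
Step 3: 2 records had margin > 41 and were capped
Step 4: Maximum after transformation = 41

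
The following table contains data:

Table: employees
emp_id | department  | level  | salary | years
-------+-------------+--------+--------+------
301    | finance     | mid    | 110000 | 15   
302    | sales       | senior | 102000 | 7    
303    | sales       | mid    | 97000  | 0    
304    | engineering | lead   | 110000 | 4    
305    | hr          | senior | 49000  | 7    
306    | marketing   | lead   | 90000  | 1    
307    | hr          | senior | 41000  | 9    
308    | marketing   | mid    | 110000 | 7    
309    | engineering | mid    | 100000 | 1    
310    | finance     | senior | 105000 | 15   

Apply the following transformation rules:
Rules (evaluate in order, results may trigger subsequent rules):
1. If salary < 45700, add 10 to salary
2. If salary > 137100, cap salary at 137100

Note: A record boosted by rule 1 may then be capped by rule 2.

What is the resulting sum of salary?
914010

Step 1: Apply rule 1 to records with salary < 45700
  - 1 records get bonus of 10
  - Of these, 0 records then exceed 137100 and get capped
Step 2: Apply rule 2 to records with salary > 137100
  - 0 records (original) are capped
Step 3: Calculate final sum = 914010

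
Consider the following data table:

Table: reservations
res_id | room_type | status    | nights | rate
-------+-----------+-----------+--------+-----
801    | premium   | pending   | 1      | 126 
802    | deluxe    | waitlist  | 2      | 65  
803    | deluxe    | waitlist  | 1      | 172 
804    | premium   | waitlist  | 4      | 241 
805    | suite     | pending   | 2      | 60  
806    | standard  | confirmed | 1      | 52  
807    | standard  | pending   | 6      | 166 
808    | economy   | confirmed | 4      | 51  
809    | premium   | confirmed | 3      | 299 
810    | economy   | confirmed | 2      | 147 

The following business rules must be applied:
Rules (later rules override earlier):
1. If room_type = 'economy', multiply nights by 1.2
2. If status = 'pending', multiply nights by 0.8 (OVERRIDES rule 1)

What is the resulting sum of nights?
25.4

Step 1: Rule 2 takes priority for records with status = 'pending'
  - 3 records: 9 × 0.8 = 7.2
Step 2: Rule 1 applies to remaining records with room_type = 'economy'
  - 2 records: 6 × 1.2 = 7.2
Step 3: Other records unchanged: 11
Step 4: Final sum = 7.2 + 7.2 + 11 = 25.4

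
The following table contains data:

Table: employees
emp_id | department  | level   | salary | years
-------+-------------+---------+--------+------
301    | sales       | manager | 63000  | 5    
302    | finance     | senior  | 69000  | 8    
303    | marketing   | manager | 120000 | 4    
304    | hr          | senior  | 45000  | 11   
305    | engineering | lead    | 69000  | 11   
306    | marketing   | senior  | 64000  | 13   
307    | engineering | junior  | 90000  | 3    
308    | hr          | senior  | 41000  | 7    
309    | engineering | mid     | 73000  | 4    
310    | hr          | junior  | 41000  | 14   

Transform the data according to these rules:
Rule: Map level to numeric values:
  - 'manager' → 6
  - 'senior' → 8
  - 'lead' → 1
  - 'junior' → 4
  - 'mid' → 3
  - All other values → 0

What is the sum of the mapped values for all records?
56

Step 1: Apply mapping to each record
Step 2: Count by status:
  'manager': 2 records × 6 = 12
  'senior': 4 records × 8 = 32
  'lead': 1 records × 1 = 1
  'junior': 2 records × 4 = 8
  'mid': 1 records × 3 = 3
Step 3: Sum all mapped values = 56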